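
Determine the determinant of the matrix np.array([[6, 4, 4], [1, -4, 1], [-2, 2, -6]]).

124

Expand along row 1:
  + 6 · |-4 1; 2 -6| = 6·(24 − 2) = 132
  − 4 · |1 1; -2 -6| = −4·(-6 − (-2)) = 16
  + 4 · |1 -4; -2 2| = 4·(2 − 8) = -24
Sum: (132) + (16) + (-24) = 124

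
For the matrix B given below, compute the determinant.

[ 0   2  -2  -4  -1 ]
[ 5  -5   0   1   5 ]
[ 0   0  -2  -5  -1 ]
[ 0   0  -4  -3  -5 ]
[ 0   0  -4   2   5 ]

B is block upper-triangular with a 2×2 block and a 3×3 block on the diagonal, so its determinant equals the product of the determinants of the diagonal blocks.
det of the 2×2 block = -10
det of the 3×3 block = -170
det = (-10)·(-170) = 1700

|B| = 1700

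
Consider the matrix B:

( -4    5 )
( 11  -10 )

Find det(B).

det(B) = (-4)·(-10) − 5·11 = 40 − 55 = -15

-15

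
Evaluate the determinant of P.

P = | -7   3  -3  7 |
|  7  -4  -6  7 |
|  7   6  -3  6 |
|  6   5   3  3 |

Expand along row 1:
  + (-7) · M_11   where M_11 = det([-4 -6 7; 6 -3 6; 5 3 3]) = 267
  − (3) · M_12   where M_12 = det([7 -6 7; 7 -3 6; 6 3 3]) = -6
  + (-3) · M_13   where M_13 = det([7 -4 7; 7 6 6; 6 5 3]) = -151
  − (7) · M_14   where M_14 = det([7 -4 -6; 7 6 -3; 6 5 3]) = 393
det = (+1)·(-7)·(267) + (-1)·(3)·(-6) + (+1)·(-3)·(-151) + (-1)·(7)·(393) = -4149

det(P) = -4149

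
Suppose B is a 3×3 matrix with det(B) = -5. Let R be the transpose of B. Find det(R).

-5

det(Bᵀ) = det(B).
det(R) = (1)·(-5) = -5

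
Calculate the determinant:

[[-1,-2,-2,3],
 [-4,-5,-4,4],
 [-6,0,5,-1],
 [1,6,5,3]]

The determinant is -141.

Expand along row 3 (it has 1 zero):
  + (-6) · M_31   where M_31 = det([-2 -2 3; -5 -4 4; 6 5 3]) = -17
  + (5) · M_33   where M_33 = det([-1 -2 3; -4 -5 4; 1 6 3]) = -50
  − (-1) · M_34   where M_34 = det([-1 -2 -2; -4 -5 -4; 1 6 5]) = 7
det = (+1)·(-6)·(-17) + (+1)·(5)·(-50) + (-1)·(-1)·(7) = -141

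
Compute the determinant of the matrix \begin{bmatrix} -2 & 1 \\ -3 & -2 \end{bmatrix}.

7

det = (-2)·(-2) − 1·(-3) = 4 − (-3) = 7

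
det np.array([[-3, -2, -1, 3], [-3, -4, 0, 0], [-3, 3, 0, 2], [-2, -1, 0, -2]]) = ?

Expand along column 3 (it has 3 zeros):
  + (-1) · M_13   where M_13 = det([-3 -4 0; -3 3 2; -2 -1 -2]) = 52
det = (+1)·(-1)·(52) = -52

The determinant is -52.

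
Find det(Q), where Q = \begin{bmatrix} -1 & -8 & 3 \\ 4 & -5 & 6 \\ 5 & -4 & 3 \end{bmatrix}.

Expand along column 1:
  + (-1) · |-5 6; -4 3| = (-1)·(-15 − (-24)) = -9
  − 4 · |-8 3; -4 3| = −4·(-24 − (-12)) = 48
  + 5 · |-8 3; -5 6| = 5·(-48 − (-15)) = -165
Sum: (-9) + (48) + (-165) = -126

-126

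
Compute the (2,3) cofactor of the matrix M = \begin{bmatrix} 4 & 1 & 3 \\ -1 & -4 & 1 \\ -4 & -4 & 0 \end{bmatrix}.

Delete row 2 and column 3; the remaining 2×2 submatrix is [4 1; -4 -4].
Its determinant is 4·(-4) − 1·(-4) = -12.
The cofactor carries sign (−1)^(2+3) = −1, so C_{2,3} = −(-12) = 12.

12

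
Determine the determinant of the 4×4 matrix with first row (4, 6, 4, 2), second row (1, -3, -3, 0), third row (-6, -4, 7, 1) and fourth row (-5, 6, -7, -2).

-714

Expand along row 2 (it has 1 zero):
  − (1) · M_21   where M_21 = det([6 4 2; -4 7 1; 6 -7 -2]) = -78
  + (-3) · M_22   where M_22 = det([4 4 2; -6 7 1; -5 -7 -2]) = 58
  − (-3) · M_23   where M_23 = det([4 6 2; -6 -4 1; -5 6 -2]) = -206
det = (-1)·(1)·(-78) + (+1)·(-3)·(58) + (-1)·(-3)·(-206) = -714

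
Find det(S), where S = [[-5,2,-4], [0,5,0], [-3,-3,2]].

Expand along row 2:
  + 5 · |-5 -4; -3 2| = 5·(-10 − 12) = -110

det(S) = -110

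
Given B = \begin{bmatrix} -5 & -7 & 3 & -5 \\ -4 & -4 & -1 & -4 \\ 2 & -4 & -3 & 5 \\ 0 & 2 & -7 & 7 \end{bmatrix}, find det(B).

Expand along row 4 (it has 1 zero):
  + (2) · M_42   where M_42 = det([-5 3 -5; -4 -1 -4; 2 -3 5]) = 51
  − (-7) · M_43   where M_43 = det([-5 -7 -5; -4 -4 -4; 2 -4 5]) = -24
  + (7) · M_44   where M_44 = det([-5 -7 3; -4 -4 -1; 2 -4 -3]) = 130
det = (+1)·(2)·(51) + (-1)·(-7)·(-24) + (+1)·(7)·(130) = 844

844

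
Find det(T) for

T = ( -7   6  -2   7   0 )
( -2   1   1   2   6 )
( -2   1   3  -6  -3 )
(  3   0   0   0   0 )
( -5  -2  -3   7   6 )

The determinant is -27.

Expand along row 4 (it has 4 zeros):
  − (3) · M_41   where M_41 = det([6 -2 7 0; 1 1 2 6; 1 3 -6 -3; -2 -3 7 6]) = 9
det = (-1)·(3)·(9) = -27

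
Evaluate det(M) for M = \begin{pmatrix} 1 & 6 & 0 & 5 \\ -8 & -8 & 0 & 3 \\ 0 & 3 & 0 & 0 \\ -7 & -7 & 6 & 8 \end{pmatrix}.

det(M) = 774

Expand along row 3 (it has 3 zeros):
  − (3) · M_32   where M_32 = det([1 0 5; -8 0 3; -7 6 8]) = -258
det = (-1)·(3)·(-258) = 774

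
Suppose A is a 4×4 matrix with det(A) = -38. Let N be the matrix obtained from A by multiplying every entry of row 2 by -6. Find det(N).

Scaling one row by -6 multiplies the determinant by -6.
det(N) = (-6)·(-38) = 228

det(N) = 228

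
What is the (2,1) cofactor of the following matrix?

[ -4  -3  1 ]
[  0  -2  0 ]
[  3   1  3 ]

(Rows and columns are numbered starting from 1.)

Delete row 2 and column 1; the remaining 2×2 submatrix is [-3 1; 1 3].
Its determinant is (-3)·3 − 1·1 = -10.
The cofactor carries sign (−1)^(2+1) = −1, so C_{2,1} = −(-10) = 10.

10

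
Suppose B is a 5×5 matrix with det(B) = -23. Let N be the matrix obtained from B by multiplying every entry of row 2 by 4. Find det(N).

-92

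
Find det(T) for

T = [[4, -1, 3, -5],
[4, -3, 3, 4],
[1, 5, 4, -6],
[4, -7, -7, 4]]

Expand along row 1:
  + (4) · M_11   where M_11 = det([-3 3 4; 5 4 -6; -7 -7 4]) = 116
  − (-1) · M_12   where M_12 = det([4 3 4; 1 4 -6; 4 -7 4]) = -280
  + (3) · M_13   where M_13 = det([4 -3 4; 1 5 -6; 4 -7 4]) = -112
  − (-5) · M_14   where M_14 = det([4 -3 3; 1 5 4; 4 -7 -7]) = -178
det = (+1)·(4)·(116) + (-1)·(-1)·(-280) + (+1)·(3)·(-112) + (-1)·(-5)·(-178) = -1042

det(T) = -1042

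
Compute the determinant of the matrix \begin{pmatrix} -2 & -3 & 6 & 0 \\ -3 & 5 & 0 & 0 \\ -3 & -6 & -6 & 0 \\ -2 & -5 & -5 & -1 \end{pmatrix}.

Expand along column 4 (it has 3 zeros):
  + (-1) · M_44   where M_44 = det([-2 -3 6; -3 5 0; -3 -6 -6]) = 312
det = (+1)·(-1)·(312) = -312

-312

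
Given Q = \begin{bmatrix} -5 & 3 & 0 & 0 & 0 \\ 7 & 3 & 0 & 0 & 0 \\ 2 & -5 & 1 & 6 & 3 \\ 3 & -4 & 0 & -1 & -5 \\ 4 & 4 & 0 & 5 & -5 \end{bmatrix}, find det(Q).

-1080

Q is block lower-triangular with a 2×2 block and a 3×3 block on the diagonal, so its determinant equals the product of the determinants of the diagonal blocks.
det of the 2×2 block = -36
det of the 3×3 block = 30
det = (-36)·(30) = -1080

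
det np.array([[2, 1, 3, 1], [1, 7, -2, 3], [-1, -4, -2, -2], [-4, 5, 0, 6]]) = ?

-145

Expand along row 4 (it has 1 zero):
  − (-4) · M_41   where M_41 = det([1 3 1; 7 -2 3; -4 -2 -2]) = -6
  + (5) · M_42   where M_42 = det([2 3 1; 1 -2 3; -1 -2 -2]) = 13
  + (6) · M_44   where M_44 = det([2 1 3; 1 7 -2; -1 -4 -2]) = -31
det = (-1)·(-4)·(-6) + (+1)·(5)·(13) + (+1)·(6)·(-31) = -145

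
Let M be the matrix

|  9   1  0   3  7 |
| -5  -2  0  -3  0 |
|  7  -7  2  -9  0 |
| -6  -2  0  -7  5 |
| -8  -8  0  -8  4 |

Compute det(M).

Expand along column 3 (it has 4 zeros):
  + (2) · M_33   where M_33 = det([9 1 3 7; -5 -2 -3 0; -6 -2 -7 5; -8 -8 -8 4]) = -340
det = (+1)·(2)·(-340) = -680

-680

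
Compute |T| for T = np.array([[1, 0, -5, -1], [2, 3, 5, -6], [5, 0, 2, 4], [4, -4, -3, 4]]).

The determinant is -783.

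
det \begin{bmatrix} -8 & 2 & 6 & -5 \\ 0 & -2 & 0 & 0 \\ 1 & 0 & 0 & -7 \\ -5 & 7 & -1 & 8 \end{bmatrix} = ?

The determinant is -446.

Expand along row 2 (it has 3 zeros):
  + (-2) · M_22   where M_22 = det([-8 6 -5; 1 0 -7; -5 -1 8]) = 223
det = (+1)·(-2)·(223) = -446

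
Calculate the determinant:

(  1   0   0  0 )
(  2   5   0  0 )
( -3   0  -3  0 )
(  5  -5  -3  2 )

The matrix is lower triangular, so the determinant is the product of the diagonal entries:
det = (1) · (5) · (-3) · (2) = -30

The determinant is -30.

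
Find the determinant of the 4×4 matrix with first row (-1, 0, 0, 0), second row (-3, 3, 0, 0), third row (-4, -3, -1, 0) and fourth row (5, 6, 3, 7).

The matrix is lower triangular, so the determinant is the product of the diagonal entries:
det = (-1) · (3) · (-1) · (7) = 21

The determinant is 21.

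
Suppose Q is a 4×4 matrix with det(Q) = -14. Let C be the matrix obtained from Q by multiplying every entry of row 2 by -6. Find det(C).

det(C) = 84

Scaling one row by -6 multiplies the determinant by -6.
det(C) = (-6)·(-14) = 84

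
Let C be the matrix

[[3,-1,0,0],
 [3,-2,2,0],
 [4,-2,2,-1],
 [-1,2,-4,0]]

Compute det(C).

Expand along column 4 (it has 3 zeros):
  − (-1) · M_34   where M_34 = det([3 -1 0; 3 -2 2; -1 2 -4]) = 2
det = (-1)·(-1)·(2) = 2

The determinant is 2.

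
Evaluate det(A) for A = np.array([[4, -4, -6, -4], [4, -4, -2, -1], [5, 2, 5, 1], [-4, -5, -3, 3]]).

The determinant is -158.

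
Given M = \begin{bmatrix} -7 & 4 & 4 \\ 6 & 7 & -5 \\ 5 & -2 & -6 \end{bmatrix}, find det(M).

The determinant is 220.

Expand along row 1:
  + (-7) · |7 -5; -2 -6| = (-7)·(-42 − 10) = 364
  − 4 · |6 -5; 5 -6| = −4·(-36 − (-25)) = 44
  + 4 · |6 7; 5 -2| = 4·(-12 − 35) = -188
Sum: (364) + (44) + (-188) = 220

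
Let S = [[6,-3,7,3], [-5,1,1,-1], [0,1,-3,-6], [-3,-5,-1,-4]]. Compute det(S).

1346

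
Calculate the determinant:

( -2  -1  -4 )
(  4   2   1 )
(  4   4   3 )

Expand along row 1:
  + (-2) · |2 1; 4 3| = (-2)·(6 − 4) = -4
  − (-1) · |4 1; 4 3| = −(-1)·(12 − 4) = 8
  + (-4) · |4 2; 4 4| = (-4)·(16 − 8) = -32
Sum: (-4) + (8) + (-32) = -28

-28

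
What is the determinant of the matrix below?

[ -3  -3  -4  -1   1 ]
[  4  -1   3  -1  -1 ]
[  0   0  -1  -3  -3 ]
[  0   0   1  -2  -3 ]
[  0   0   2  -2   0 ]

The matrix is block upper-triangular with a 2×2 block and a 3×3 block on the diagonal, so its determinant equals the product of the determinants of the diagonal blocks.
det of the 2×2 block = 15
det of the 3×3 block = 18
det = (15)·(18) = 270

270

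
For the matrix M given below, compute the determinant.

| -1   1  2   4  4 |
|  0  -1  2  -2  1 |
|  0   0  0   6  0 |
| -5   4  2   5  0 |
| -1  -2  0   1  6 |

Expand along row 3 (it has 4 zeros):
  − (6) · M_34   where M_34 = det([-1 1 2 4; 0 -1 2 1; -5 4 2 0; -1 -2 0 6]) = -158
det = (-1)·(6)·(-158) = 948

948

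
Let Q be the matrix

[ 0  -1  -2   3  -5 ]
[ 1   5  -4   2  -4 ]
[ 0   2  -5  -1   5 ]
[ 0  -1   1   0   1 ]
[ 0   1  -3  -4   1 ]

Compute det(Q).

Expand along column 1 (it has 4 zeros):
  − (1) · M_21   where M_21 = det([-1 -2 3 -5; 2 -5 -1 5; -1 1 0 1; 1 -3 -4 1]) = 162
det = (-1)·(1)·(162) = -162

-162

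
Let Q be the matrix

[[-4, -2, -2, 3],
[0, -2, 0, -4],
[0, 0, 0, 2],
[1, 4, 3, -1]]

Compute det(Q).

|Q| = -40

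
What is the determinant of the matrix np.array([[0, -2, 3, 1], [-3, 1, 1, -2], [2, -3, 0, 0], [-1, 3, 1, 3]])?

15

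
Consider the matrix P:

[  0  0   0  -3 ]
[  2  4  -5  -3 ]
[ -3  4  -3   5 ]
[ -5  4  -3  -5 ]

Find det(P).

Expand along row 1 (it has 3 zeros):
  − (-3) · M_14   where M_14 = det([2 4 -5; -3 4 -3; -5 4 -3]) = -16
det = (-1)·(-3)·(-16) = -48

-48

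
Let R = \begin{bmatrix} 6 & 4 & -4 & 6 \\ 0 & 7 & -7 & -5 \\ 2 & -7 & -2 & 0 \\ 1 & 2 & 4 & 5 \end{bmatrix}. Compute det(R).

det(R) = 132

Expand along row 2 (it has 1 zero):
  + (7) · M_22   where M_22 = det([6 -4 6; 2 -2 0; 1 4 5]) = 40
  − (-7) · M_23   where M_23 = det([6 4 6; 2 -7 0; 1 2 5]) = -184
  + (-5) · M_24   where M_24 = det([6 4 -4; 2 -7 -2; 1 2 4]) = -228
det = (+1)·(7)·(40) + (-1)·(-7)·(-184) + (+1)·(-5)·(-228) = 132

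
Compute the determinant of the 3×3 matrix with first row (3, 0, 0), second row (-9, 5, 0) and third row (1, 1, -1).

The matrix is lower triangular, so the determinant is the product of the diagonal entries:
det = (3) · (5) · (-1) = -15

The determinant is -15.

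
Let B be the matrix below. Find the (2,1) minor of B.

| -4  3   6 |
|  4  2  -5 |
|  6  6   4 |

Delete row 2 and column 1; the remaining 2×2 submatrix is [3 6; 6 4].
Its determinant is 3·4 − 6·6 = -24.

The minor is -24.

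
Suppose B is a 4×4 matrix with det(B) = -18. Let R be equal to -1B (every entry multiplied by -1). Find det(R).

-18

For a 4×4 matrix, det(-1B) = (-1)^4·det(B) = 1·det(B).
det(R) = (1)·(-18) = -18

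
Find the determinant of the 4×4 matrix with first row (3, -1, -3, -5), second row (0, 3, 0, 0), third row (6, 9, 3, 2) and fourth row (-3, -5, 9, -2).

Expand along row 2 (it has 3 zeros):
  + (3) · M_22   where M_22 = det([3 -3 -5; 6 3 2; -3 9 -2]) = -405
det = (+1)·(3)·(-405) = -1215

-1215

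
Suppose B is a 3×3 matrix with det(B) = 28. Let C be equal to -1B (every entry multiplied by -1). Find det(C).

-28

For a 3×3 matrix, det(-1B) = (-1)^3·det(B) = -1·det(B).
det(C) = (-1)·(28) = -28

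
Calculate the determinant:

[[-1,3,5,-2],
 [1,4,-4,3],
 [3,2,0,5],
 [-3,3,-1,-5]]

98

Expand along row 3 (it has 1 zero):
  + (3) · M_31   where M_31 = det([3 5 -2; 4 -4 3; 3 -1 -5]) = 198
  − (2) · M_32   where M_32 = det([-1 5 -2; 1 -4 3; -3 -1 -5]) = -17
  − (5) · M_34   where M_34 = det([-1 3 5; 1 4 -4; -3 3 -1]) = 106
det = (+1)·(3)·(198) + (-1)·(2)·(-17) + (-1)·(5)·(106) = 98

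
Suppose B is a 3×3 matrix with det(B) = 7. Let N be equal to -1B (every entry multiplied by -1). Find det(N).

For a 3×3 matrix, det(-1B) = (-1)^3·det(B) = -1·det(B).
det(N) = (-1)·(7) = -7

det(N) = -7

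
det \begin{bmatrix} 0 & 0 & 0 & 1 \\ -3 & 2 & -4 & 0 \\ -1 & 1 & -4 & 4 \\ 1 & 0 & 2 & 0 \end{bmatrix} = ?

Expand along row 1 (it has 3 zeros):
  − (1) · M_14   where M_14 = det([-3 2 -4; -1 1 -4; 1 0 2]) = -6
det = (-1)·(1)·(-6) = 6

6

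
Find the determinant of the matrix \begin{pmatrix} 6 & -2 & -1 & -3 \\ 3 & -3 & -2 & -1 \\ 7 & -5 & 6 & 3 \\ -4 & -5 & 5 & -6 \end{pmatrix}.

Expand along row 1:
  + (6) · M_11   where M_11 = det([-3 -2 -1; -5 6 3; -5 5 -6]) = 238
  − (-2) · M_12   where M_12 = det([3 -2 -1; 7 6 3; -4 5 -6]) = -272
  + (-1) · M_13   where M_13 = det([3 -3 -1; 7 -5 3; -4 -5 -6]) = 100
  − (-3) · M_14   where M_14 = det([3 -3 -2; 7 -5 6; -4 -5 5]) = 302
det = (+1)·(6)·(238) + (-1)·(-2)·(-272) + (+1)·(-1)·(100) + (-1)·(-3)·(302) = 1690

1690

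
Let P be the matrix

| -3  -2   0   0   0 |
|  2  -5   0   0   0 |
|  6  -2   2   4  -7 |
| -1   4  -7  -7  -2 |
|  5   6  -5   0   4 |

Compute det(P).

P is block lower-triangular with a 2×2 block and a 3×3 block on the diagonal, so its determinant equals the product of the determinants of the diagonal blocks.
det of the 2×2 block = 19
det of the 3×3 block = 341
det = (19)·(341) = 6479

The determinant is 6479.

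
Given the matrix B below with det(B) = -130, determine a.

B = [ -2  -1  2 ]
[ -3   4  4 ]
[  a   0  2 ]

Expanding along the row containing a, det(B) is linear in a: det(B) = (-12)·a + (-22).
Set (-12)·a + (-22) = -130  ⇒  (-12)·a = -108  ⇒  a = 9.

a = 9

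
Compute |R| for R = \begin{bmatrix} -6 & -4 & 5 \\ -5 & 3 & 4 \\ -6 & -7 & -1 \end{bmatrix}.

Expand along column 1:
  + (-6) · |3 4; -7 -1| = (-6)·(-3 − (-28)) = -150
  − (-5) · |-4 5; -7 -1| = −(-5)·(4 − (-35)) = 195
  + (-6) · |-4 5; 3 4| = (-6)·(-16 − 15) = 186
Sum: (-150) + (195) + (186) = 231

The determinant is 231.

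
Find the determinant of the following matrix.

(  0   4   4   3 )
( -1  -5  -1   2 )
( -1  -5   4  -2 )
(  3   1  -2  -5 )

The determinant is 374.

Expand along row 1 (it has 1 zero):
  − (4) · M_12   where M_12 = det([-1 -1 2; -1 4 -2; 3 -2 -5]) = 15
  + (4) · M_13   where M_13 = det([-1 -5 2; -1 -5 -2; 3 1 -5]) = 56
  − (3) · M_14   where M_14 = det([-1 -5 -1; -1 -5 4; 3 1 -2]) = -70
det = (-1)·(4)·(15) + (+1)·(4)·(56) + (-1)·(3)·(-70) = 374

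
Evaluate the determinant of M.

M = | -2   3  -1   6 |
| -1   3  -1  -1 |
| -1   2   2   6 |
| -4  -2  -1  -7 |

301

Expand along row 1:
  + (-2) · M_11   where M_11 = det([3 -1 -1; 2 2 6; -2 -1 -7]) = -28
  − (3) · M_12   where M_12 = det([-1 -1 -1; -1 2 6; -4 -1 -7]) = 30
  + (-1) · M_13   where M_13 = det([-1 3 -1; -1 2 6; -4 -2 -7]) = -101
  − (6) · M_14   where M_14 = det([-1 3 -1; -1 2 2; -4 -2 -1]) = -39
det = (+1)·(-2)·(-28) + (-1)·(3)·(30) + (+1)·(-1)·(-101) + (-1)·(6)·(-39) = 301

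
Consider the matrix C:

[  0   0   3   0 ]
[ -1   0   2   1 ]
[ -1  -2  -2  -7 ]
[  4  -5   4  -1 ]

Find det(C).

Expand along row 1 (it has 3 zeros):
  + (3) · M_13   where M_13 = det([-1 0 1; -1 -2 -7; 4 -5 -1]) = 46
det = (+1)·(3)·(46) = 138

|C| = 138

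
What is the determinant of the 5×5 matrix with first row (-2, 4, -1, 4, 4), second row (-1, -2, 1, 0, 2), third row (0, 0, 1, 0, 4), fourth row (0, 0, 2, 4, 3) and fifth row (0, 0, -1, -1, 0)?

88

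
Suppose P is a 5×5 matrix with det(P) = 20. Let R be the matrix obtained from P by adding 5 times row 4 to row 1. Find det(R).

20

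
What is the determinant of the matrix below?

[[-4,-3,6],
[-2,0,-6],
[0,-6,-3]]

Expand along row 2:
  − (-2) · |-3 6; -6 -3| = −(-2)·(9 − (-36)) = 90
  − (-6) · |-4 -3; 0 -6| = −(-6)·(24 − 0) = 144
Sum: (90) + (144) = 234

The determinant is 234.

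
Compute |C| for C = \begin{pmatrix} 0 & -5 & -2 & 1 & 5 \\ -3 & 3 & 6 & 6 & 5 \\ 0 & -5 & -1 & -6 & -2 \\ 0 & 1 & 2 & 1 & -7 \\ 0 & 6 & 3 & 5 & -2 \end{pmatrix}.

-714

Expand along column 1 (it has 4 zeros):
  − (-3) · M_21   where M_21 = det([-5 -2 1 5; -5 -1 -6 -2; 1 2 1 -7; 6 3 5 -2]) = -238
det = (-1)·(-3)·(-238) = -714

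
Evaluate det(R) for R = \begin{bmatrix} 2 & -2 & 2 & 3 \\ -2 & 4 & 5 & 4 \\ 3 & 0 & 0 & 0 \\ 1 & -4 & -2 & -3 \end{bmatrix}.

|R| = 126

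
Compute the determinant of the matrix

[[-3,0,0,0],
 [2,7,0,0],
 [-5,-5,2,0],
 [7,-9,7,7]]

The matrix is lower triangular, so the determinant is the product of the diagonal entries:
det = (-3) · (7) · (2) · (7) = -294

-294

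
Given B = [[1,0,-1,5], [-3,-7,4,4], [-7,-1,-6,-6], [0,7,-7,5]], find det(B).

The determinant is 1104.

Expand along row 1 (it has 1 zero):
  + (1) · M_11   where M_11 = det([-7 4 4; -1 -6 -6; 7 -7 5]) = 552
  + (-1) · M_13   where M_13 = det([-3 -7 4; -7 -1 -6; 0 7 5]) = -552
  − (5) · M_14   where M_14 = det([-3 -7 4; -7 -1 -6; 0 7 -7]) = 0
det = (+1)·(1)·(552) + (+1)·(-1)·(-552) + (-1)·(5)·(0) = 1104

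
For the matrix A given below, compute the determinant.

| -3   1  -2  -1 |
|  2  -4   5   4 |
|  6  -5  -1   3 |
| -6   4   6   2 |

Expand along row 1:
  + (-3) · M_11   where M_11 = det([-4 5 4; -5 -1 3; 4 6 2]) = 86
  − (1) · M_12   where M_12 = det([2 5 4; 6 -1 3; -6 6 2]) = -70
  + (-2) · M_13   where M_13 = det([2 -4 4; 6 -5 3; -6 4 2]) = 52
  − (-1) · M_14   where M_14 = det([2 -4 5; 6 -5 -1; -6 4 6]) = 38
det = (+1)·(-3)·(86) + (-1)·(1)·(-70) + (+1)·(-2)·(52) + (-1)·(-1)·(38) = -254

det(A) = -254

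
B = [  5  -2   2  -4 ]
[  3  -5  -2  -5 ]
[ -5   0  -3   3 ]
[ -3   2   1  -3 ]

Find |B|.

88

Expand along row 3 (it has 1 zero):
  + (-5) · M_31   where M_31 = det([-2 2 -4; -5 -2 -5; 2 1 -3]) = -68
  + (-3) · M_33   where M_33 = det([5 -2 -4; 3 -5 -5; -3 2 -3]) = 113
  − (3) · M_34   where M_34 = det([5 -2 2; 3 -5 -2; -3 2 1]) = -29
det = (+1)·(-5)·(-68) + (+1)·(-3)·(113) + (-1)·(3)·(-29) = 88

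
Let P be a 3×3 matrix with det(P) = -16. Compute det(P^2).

det(P^2) = (det P)^2 = (-16)^2 = 256

The determinant is 256.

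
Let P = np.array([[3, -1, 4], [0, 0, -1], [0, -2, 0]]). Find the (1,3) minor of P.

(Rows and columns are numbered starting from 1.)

0

Delete row 1 and column 3; the remaining 2×2 submatrix is [0 0; 0 -2].
Its determinant is 0·(-2) − 0·0 = 0.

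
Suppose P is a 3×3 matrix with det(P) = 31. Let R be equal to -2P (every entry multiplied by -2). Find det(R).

det(R) = -248

For a 3×3 matrix, det(-2P) = (-2)^3·det(P) = -8·det(P).
det(R) = (-8)·(31) = -248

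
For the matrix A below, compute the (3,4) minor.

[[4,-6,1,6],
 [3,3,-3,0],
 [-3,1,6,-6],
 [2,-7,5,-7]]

75

Delete row 3 and column 4; the remaining 3×3 submatrix is [4 -6 1; 3 3 -3; 2 -7 5].
Its determinant is 75.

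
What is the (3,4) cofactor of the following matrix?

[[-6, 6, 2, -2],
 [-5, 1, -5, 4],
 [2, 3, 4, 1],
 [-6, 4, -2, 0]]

The cofactor is 16.

Delete row 3 and column 4; the remaining 3×3 submatrix is [-6 6 2; -5 1 -5; -6 4 -2].
Its determinant is -16.
The cofactor carries sign (−1)^(3+4) = −1, so C_{3,4} = −(-16) = 16.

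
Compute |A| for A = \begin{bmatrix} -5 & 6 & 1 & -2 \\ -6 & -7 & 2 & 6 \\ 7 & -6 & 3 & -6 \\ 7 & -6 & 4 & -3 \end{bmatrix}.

|A| = 1490

Expand along row 1:
  + (-5) · M_11   where M_11 = det([-7 2 6; -6 3 -6; -6 4 -3]) = -105
  − (6) · M_12   where M_12 = det([-6 2 6; 7 3 -6; 7 4 -3]) = -90
  + (1) · M_13   where M_13 = det([-6 -7 6; 7 -6 -6; 7 -6 -3]) = 255
  − (-2) · M_14   where M_14 = det([-6 -7 2; 7 -6 3; 7 -6 4]) = 85
det = (+1)·(-5)·(-105) + (-1)·(6)·(-90) + (+1)·(1)·(255) + (-1)·(-2)·(85) = 1490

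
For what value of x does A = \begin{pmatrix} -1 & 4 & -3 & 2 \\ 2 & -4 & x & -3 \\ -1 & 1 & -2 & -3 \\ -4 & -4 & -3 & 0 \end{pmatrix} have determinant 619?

x = -4

Expanding along the column containing x, det(A) is linear in x: det(A) = (-76)·x + (315).
Set (-76)·x + (315) = 619  ⇒  (-76)·x = 304  ⇒  x = -4.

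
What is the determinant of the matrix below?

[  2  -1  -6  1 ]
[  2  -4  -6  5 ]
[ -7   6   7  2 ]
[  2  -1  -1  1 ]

Expand along row 1:
  + (2) · M_11   where M_11 = det([-4 -6 5; 6 7 2; -1 -1 1]) = 17
  − (-1) · M_12   where M_12 = det([2 -6 5; -7 7 2; 2 -1 1]) = -83
  + (-6) · M_13   where M_13 = det([2 -4 5; -7 6 2; 2 -1 1]) = -53
  − (1) · M_14   where M_14 = det([2 -4 -6; -7 6 7; 2 -1 -1]) = 4
det = (+1)·(2)·(17) + (-1)·(-1)·(-83) + (+1)·(-6)·(-53) + (-1)·(1)·(4) = 265

The determinant is 265.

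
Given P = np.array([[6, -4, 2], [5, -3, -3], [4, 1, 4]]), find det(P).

108

Expand along column 1:
  + 6 · |-3 -3; 1 4| = 6·(-12 − (-3)) = -54
  − 5 · |-4 2; 1 4| = −5·(-16 − 2) = 90
  + 4 · |-4 2; -3 -3| = 4·(12 − (-6)) = 72
Sum: (-54) + (90) + (72) = 108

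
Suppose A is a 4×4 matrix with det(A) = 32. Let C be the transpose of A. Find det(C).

The determinant is 32.

det(Aᵀ) = det(A).
det(C) = (1)·(32) = 32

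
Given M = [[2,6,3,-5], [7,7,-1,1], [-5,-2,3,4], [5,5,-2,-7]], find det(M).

-351

Expand along row 1:
  + (2) · M_11   where M_11 = det([7 -1 1; -2 3 4; 5 -2 -7]) = -108
  − (6) · M_12   where M_12 = det([7 -1 1; -5 3 4; 5 -2 -7]) = -81
  + (3) · M_13   where M_13 = det([7 7 1; -5 -2 4; 5 5 -7]) = -162
  − (-5) · M_14   where M_14 = det([7 7 -1; -5 -2 3; 5 5 -2]) = -27
det = (+1)·(2)·(-108) + (-1)·(6)·(-81) + (+1)·(3)·(-162) + (-1)·(-5)·(-27) = -351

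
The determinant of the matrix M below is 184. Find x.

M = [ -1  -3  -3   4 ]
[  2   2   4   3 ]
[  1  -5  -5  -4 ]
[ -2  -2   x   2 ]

x = -1

Expanding along the row containing x, det(M) is linear in x: det(M) = (88)·x + (272).
Set (88)·x + (272) = 184  ⇒  (88)·x = -88  ⇒  x = -1.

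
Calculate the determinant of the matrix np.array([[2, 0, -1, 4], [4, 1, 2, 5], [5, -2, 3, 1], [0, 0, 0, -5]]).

The determinant is -135.

Expand along row 4 (it has 3 zeros):
  + (-5) · M_44   where M_44 = det([2 0 -1; 4 1 2; 5 -2 3]) = 27
det = (+1)·(-5)·(27) = -135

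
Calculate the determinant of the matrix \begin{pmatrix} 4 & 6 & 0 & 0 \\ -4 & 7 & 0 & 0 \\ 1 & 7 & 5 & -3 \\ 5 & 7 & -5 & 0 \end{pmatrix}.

-780

Expand along column 4 (it has 3 zeros):
  − (-3) · M_34   where M_34 = det([4 6 0; -4 7 0; 5 7 -5]) = -260
det = (-1)·(-3)·(-260) = -780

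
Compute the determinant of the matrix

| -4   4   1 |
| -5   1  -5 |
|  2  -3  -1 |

Expand along row 1:
  + (-4) · |1 -5; -3 -1| = (-4)·(-1 − 15) = 64
  − 4 · |-5 -5; 2 -1| = −4·(5 − (-10)) = -60
  + 1 · |-5 1; 2 -3| = 1·(15 − 2) = 13
Sum: (64) + (-60) + (13) = 17

17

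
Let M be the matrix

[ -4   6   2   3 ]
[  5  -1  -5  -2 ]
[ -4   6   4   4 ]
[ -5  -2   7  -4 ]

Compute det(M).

Expand along row 1:
  + (-4) · M_11   where M_11 = det([-1 -5 -2; 6 4 4; -2 7 -4]) = -136
  − (6) · M_12   where M_12 = det([5 -5 -2; -4 4 4; -5 7 -4]) = -24
  + (2) · M_13   where M_13 = det([5 -1 -2; -4 6 4; -5 -2 -4]) = -120
  − (3) · M_14   where M_14 = det([5 -1 -5; -4 6 4; -5 -2 7]) = 52
det = (+1)·(-4)·(-136) + (-1)·(6)·(-24) + (+1)·(2)·(-120) + (-1)·(3)·(52) = 292

292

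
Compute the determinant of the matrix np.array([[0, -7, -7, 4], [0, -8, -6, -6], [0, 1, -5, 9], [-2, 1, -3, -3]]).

Expand along column 1 (it has 3 zeros):
  − (-2) · M_41   where M_41 = det([-7 -7 4; -8 -6 -6; 1 -5 9]) = 310
det = (-1)·(-2)·(310) = 620

620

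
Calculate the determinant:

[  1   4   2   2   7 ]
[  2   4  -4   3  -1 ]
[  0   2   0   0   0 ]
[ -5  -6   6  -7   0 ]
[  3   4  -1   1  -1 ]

188

Expand along row 3 (it has 4 zeros):
  − (2) · M_32   where M_32 = det([1 2 2 7; 2 -4 3 -1; -5 6 -7 0; 3 -1 1 -1]) = -94
det = (-1)·(2)·(-94) = 188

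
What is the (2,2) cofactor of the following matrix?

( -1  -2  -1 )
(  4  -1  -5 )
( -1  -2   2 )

Delete row 2 and column 2; the remaining 2×2 submatrix is [-1 -1; -1 2].
Its determinant is (-1)·2 − (-1)·(-1) = -3.
The cofactor carries sign (−1)^(2+2) = +1, so C_{2,2} = +(-3) = -3.

-3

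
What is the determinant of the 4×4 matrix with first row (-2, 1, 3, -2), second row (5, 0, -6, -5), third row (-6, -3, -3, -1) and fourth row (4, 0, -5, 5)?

397

Expand along column 2 (it has 2 zeros):
  − (1) · M_12   where M_12 = det([5 -6 -5; -6 -3 -1; 4 -5 5]) = -466
  − (-3) · M_32   where M_32 = det([-2 3 -2; 5 -6 -5; 4 -5 5]) = -23
det = (-1)·(1)·(-466) + (-1)·(-3)·(-23) = 397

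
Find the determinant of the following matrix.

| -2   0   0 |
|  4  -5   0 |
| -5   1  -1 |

The determinant is -10.

The matrix is lower triangular, so the determinant is the product of the diagonal entries:
det = (-2) · (-5) · (-1) = -10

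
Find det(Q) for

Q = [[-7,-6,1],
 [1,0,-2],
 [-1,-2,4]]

Expand along column 2:
  − (-6) · |1 -2; -1 4| = −(-6)·(4 − 2) = 12
  − (-2) · |-7 1; 1 -2| = −(-2)·(14 − 1) = 26
Sum: (12) + (26) = 38

38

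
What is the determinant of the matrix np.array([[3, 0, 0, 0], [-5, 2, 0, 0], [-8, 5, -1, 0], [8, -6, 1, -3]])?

18

The matrix is lower triangular, so the determinant is the product of the diagonal entries:
det = (3) · (2) · (-1) · (-3) = 18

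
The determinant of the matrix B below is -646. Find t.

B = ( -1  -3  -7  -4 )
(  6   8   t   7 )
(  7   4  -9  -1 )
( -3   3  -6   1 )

Expanding along the column containing t, det(B) is linear in t: det(B) = (127)·t + (-1027).
Set (127)·t + (-1027) = -646  ⇒  (127)·t = 381  ⇒  t = 3.

3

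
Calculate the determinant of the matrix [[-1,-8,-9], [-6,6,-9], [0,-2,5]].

Expand along column 1:
  + (-1) · |6 -9; -2 5| = (-1)·(30 − 18) = -12
  − (-6) · |-8 -9; -2 5| = −(-6)·(-40 − 18) = -348
Sum: (-12) + (-348) = -360

The determinant is -360.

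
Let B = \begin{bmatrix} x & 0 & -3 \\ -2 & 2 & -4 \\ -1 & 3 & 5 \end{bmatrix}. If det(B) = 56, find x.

Expanding along the row containing x, det(B) is linear in x: det(B) = (22)·x + (12).
Set (22)·x + (12) = 56  ⇒  (22)·x = 44  ⇒  x = 2.

2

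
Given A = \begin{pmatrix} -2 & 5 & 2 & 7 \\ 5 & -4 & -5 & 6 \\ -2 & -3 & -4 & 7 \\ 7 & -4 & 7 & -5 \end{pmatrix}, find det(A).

The determinant is 3446.

Expand along row 1:
  + (-2) · M_11   where M_11 = det([-4 -5 6; -3 -4 7; -4 7 -5]) = 109
  − (5) · M_12   where M_12 = det([5 -5 6; -2 -4 7; 7 7 -5]) = -256
  + (2) · M_13   where M_13 = det([5 -4 6; -2 -3 7; 7 -4 -5]) = 233
  − (7) · M_14   where M_14 = det([5 -4 -5; -2 -3 -4; 7 -4 7]) = -274
det = (+1)·(-2)·(109) + (-1)·(5)·(-256) + (+1)·(2)·(233) + (-1)·(7)·(-274) = 3446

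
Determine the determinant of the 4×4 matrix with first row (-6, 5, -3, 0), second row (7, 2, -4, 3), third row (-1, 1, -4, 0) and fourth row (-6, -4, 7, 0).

The determinant is 537.

Expand along column 4 (it has 3 zeros):
  + (3) · M_24   where M_24 = det([-6 5 -3; -1 1 -4; -6 -4 7]) = 179
det = (+1)·(3)·(179) = 537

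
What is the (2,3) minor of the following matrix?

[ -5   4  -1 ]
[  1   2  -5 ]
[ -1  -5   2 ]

Delete row 2 and column 3; the remaining 2×2 submatrix is [-5 4; -1 -5].
Its determinant is (-5)·(-5) − 4·(-1) = 29.

29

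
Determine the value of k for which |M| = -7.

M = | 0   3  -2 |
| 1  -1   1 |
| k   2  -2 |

Expanding along the row containing k, det(M) is linear in k: det(M) = (1)·k + (2).
Set (1)·k + (2) = -7  ⇒  (1)·k = -9  ⇒  k = -9.

-9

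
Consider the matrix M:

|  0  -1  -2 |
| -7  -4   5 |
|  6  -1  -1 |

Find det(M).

det(M) = -85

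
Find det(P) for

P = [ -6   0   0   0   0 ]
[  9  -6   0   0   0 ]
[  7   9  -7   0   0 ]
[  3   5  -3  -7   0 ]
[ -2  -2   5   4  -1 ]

P is lower triangular, so det(P) is the product of the diagonal entries:
det = (-6) · (-6) · (-7) · (-7) · (-1) = -1764

|P| = -1764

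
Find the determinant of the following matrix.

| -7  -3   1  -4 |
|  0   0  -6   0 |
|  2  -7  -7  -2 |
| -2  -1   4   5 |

The determinant is 2046.

Expand along row 2 (it has 3 zeros):
  − (-6) · M_23   where M_23 = det([-7 -3 -4; 2 -7 -2; -2 -1 5]) = 341
det = (-1)·(-6)·(341) = 2046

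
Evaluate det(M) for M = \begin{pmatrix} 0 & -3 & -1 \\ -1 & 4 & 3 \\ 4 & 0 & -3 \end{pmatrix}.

Expand along column 1:
  − (-1) · |-3 -1; 0 -3| = −(-1)·(9 − 0) = 9
  + 4 · |-3 -1; 4 3| = 4·(-9 − (-4)) = -20
Sum: (9) + (-20) = -11

-11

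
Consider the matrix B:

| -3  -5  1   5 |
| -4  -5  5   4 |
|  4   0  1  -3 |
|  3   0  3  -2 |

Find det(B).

Expand along column 2 (it has 2 zeros):
  − (-5) · M_12   where M_12 = det([-4 5 4; 4 1 -3; 3 3 -2]) = 3
  + (-5) · M_22   where M_22 = det([-3 1 5; 4 1 -3; 3 3 -2]) = 23
det = (-1)·(-5)·(3) + (+1)·(-5)·(23) = -100

-100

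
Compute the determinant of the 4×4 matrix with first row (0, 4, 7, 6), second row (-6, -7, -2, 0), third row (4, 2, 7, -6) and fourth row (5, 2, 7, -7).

Expand along row 1 (it has 1 zero):
  − (4) · M_12   where M_12 = det([-6 -2 0; 4 7 -6; 5 7 -7]) = 46
  + (7) · M_13   where M_13 = det([-6 -7 0; 4 2 -6; 5 2 -7]) = 26
  − (6) · M_14   where M_14 = det([-6 -7 -2; 4 2 7; 5 2 7]) = -45
det = (-1)·(4)·(46) + (+1)·(7)·(26) + (-1)·(6)·(-45) = 268

The determinant is 268.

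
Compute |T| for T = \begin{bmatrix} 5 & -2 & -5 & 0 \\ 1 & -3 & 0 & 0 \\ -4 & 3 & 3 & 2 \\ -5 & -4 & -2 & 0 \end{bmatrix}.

Expand along column 4 (it has 3 zeros):
  − (2) · M_34   where M_34 = det([5 -2 -5; 1 -3 0; -5 -4 -2]) = 121
det = (-1)·(2)·(121) = -242

|T| = -242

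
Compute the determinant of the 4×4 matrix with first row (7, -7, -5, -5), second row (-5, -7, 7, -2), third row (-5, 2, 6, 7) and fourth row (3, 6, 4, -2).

4062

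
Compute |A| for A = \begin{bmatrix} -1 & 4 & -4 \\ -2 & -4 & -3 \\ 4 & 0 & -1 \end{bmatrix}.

|A| = -124

Expand along row 3:
  + 4 · |4 -4; -4 -3| = 4·(-12 − 16) = -112
  + (-1) · |-1 4; -2 -4| = (-1)·(4 − (-8)) = -12
Sum: (-112) + (-12) = -124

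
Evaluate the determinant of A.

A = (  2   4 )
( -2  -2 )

|A| = 4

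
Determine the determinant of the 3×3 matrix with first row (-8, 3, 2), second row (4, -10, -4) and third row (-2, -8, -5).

-164

Expand along row 1:
  + (-8) · |-10 -4; -8 -5| = (-8)·(50 − 32) = -144
  − 3 · |4 -4; -2 -5| = −3·(-20 − 8) = 84
  + 2 · |4 -10; -2 -8| = 2·(-32 − 20) = -104
Sum: (-144) + (84) + (-104) = -164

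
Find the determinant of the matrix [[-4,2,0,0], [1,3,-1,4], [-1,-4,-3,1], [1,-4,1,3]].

The determinant is 420.

Expand along row 1 (it has 2 zeros):
  + (-4) · M_11   where M_11 = det([3 -1 4; -4 -3 1; -4 1 3]) = -102
  − (2) · M_12   where M_12 = det([1 -1 4; -1 -3 1; 1 1 3]) = -6
det = (+1)·(-4)·(-102) + (-1)·(2)·(-6) = 420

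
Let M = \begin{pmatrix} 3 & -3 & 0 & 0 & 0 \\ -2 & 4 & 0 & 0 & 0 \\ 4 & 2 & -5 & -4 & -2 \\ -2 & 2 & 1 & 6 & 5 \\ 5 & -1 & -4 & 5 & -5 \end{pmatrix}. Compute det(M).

1662

M is block lower-triangular with a 2×2 block and a 3×3 block on the diagonal, so its determinant equals the product of the determinants of the diagonal blocks.
det of the 2×2 block = 6
det of the 3×3 block = 277
det = (6)·(277) = 1662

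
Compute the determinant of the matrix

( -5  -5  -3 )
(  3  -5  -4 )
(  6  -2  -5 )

Expand along column 1:
  + (-5) · |-5 -4; -2 -5| = (-5)·(25 − 8) = -85
  − 3 · |-5 -3; -2 -5| = −3·(25 − 6) = -57
  + 6 · |-5 -3; -5 -4| = 6·(20 − 15) = 30
Sum: (-85) + (-57) + (30) = -112

-112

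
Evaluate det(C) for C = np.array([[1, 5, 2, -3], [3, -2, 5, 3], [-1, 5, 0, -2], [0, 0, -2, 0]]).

|C| = -70

Expand along row 4 (it has 3 zeros):
  − (-2) · M_43   where M_43 = det([1 5 -3; 3 -2 3; -1 5 -2]) = -35
det = (-1)·(-2)·(-35) = -70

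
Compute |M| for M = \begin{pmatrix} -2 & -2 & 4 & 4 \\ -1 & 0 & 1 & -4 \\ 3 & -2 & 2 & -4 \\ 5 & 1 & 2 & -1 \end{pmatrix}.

det(M) = -358

Expand along row 2 (it has 1 zero):
  − (-1) · M_21   where M_21 = det([-2 4 4; -2 2 -4; 1 2 -1]) = -60
  − (1) · M_23   where M_23 = det([-2 -2 4; 3 -2 -4; 5 1 -1]) = 74
  + (-4) · M_24   where M_24 = det([-2 -2 4; 3 -2 2; 5 1 2]) = 56
det = (-1)·(-1)·(-60) + (-1)·(1)·(74) + (+1)·(-4)·(56) = -358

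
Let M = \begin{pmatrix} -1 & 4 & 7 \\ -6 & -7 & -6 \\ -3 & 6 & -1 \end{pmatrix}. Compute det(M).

-394

Expand along column 1:
  + (-1) · |-7 -6; 6 -1| = (-1)·(7 − (-36)) = -43
  − (-6) · |4 7; 6 -1| = −(-6)·(-4 − 42) = -276
  + (-3) · |4 7; -7 -6| = (-3)·(-24 − (-49)) = -75
Sum: (-43) + (-276) + (-75) = -394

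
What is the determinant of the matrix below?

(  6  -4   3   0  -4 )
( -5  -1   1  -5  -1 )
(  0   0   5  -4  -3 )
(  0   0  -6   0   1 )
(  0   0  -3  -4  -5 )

The determinant is -2080.

The matrix is block upper-triangular with a 2×2 block and a 3×3 block on the diagonal, so its determinant equals the product of the determinants of the diagonal blocks.
det of the 2×2 block = -26
det of the 3×3 block = 80
det = (-26)·(80) = -2080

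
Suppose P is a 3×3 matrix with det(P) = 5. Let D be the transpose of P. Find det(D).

det(Pᵀ) = det(P).
det(D) = (1)·(5) = 5

5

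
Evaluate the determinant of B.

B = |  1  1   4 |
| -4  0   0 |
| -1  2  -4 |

-48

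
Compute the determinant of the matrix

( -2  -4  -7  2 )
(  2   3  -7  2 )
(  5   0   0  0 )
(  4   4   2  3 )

Expand along row 3 (it has 3 zeros):
  + (5) · M_31   where M_31 = det([-4 -7 2; 3 -7 2; 4 2 3]) = 175
det = (+1)·(5)·(175) = 875

The determinant is 875.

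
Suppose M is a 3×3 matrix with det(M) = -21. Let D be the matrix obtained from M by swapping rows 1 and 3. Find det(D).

21

Swapping two rows multiplies the determinant by −1.
det(D) = (-1)·(-21) = 21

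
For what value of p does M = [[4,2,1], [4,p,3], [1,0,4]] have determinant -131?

Expanding along the column containing p, det(M) is linear in p: det(M) = (15)·p + (-26).
Set (15)·p + (-26) = -131  ⇒  (15)·p = -105  ⇒  p = -7.

p = -7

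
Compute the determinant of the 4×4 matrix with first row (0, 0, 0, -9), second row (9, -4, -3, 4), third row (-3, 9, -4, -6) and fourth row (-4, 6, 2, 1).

Expand along row 1 (it has 3 zeros):
  − (-9) · M_14   where M_14 = det([9 -4 -3; -3 9 -4; -4 6 2]) = 236
det = (-1)·(-9)·(236) = 2124

2124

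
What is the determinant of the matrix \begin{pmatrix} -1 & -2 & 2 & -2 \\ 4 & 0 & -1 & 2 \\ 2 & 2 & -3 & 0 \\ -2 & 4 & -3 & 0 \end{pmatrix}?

12

Expand along column 4 (it has 2 zeros):
  − (-2) · M_14   where M_14 = det([4 0 -1; 2 2 -3; -2 4 -3]) = 12
  + (2) · M_24   where M_24 = det([-1 -2 2; 2 2 -3; -2 4 -3]) = -6
det = (-1)·(-2)·(12) + (+1)·(2)·(-6) = 12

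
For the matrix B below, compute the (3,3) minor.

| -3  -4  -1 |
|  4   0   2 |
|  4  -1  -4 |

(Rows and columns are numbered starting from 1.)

The minor is 16.

Delete row 3 and column 3; the remaining 2×2 submatrix is [-3 -4; 4 0].
Its determinant is (-3)·0 − (-4)·4 = 16.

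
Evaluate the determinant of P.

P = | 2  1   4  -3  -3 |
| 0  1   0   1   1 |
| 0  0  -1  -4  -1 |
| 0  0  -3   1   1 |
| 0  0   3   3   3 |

det(P) = -72

P is block upper-triangular with a 2×2 block and a 3×3 block on the diagonal, so its determinant equals the product of the determinants of the diagonal blocks.
det of the 2×2 block = 2
det of the 3×3 block = -36
det = (2)·(-36) = -72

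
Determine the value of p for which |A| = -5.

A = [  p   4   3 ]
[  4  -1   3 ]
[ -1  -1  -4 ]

-6

Expanding along the column containing p, det(A) is linear in p: det(A) = (7)·p + (37).
Set (7)·p + (37) = -5  ⇒  (7)·p = -42  ⇒  p = -6.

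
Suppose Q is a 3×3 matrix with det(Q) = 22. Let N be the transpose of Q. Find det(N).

det(Qᵀ) = det(Q).
det(N) = (1)·(22) = 22

22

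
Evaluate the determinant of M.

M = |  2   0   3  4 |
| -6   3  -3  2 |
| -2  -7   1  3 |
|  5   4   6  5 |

Expand along row 1 (it has 1 zero):
  + (2) · M_11   where M_11 = det([3 -3 2; -7 1 3; 4 6 5]) = -272
  + (3) · M_13   where M_13 = det([-6 3 2; -2 -7 3; 5 4 5]) = 411
  − (4) · M_14   where M_14 = det([-6 3 -3; -2 -7 1; 5 4 6]) = 246
det = (+1)·(2)·(-272) + (+1)·(3)·(411) + (-1)·(4)·(246) = -295

det(M) = -295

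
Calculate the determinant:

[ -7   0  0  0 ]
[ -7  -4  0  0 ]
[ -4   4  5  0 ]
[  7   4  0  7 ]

The matrix is lower triangular, so the determinant is the product of the diagonal entries:
det = (-7) · (-4) · (5) · (7) = 980

980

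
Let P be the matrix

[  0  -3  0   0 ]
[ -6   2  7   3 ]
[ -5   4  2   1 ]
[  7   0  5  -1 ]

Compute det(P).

-183

Expand along row 1 (it has 3 zeros):
  − (-3) · M_12   where M_12 = det([-6 7 3; -5 2 1; 7 5 -1]) = -61
det = (-1)·(-3)·(-61) = -183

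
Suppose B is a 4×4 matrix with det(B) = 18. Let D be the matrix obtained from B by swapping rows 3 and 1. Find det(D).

Swapping two rows multiplies the determinant by −1.
det(D) = (-1)·(18) = -18

det(D) = -18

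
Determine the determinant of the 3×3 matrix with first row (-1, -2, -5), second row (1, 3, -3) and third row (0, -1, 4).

Expand along column 1:
  + (-1) · |3 -3; -1 4| = (-1)·(12 − 3) = -9
  − 1 · |-2 -5; -1 4| = −1·(-8 − 5) = 13
Sum: (-9) + (13) = 4

4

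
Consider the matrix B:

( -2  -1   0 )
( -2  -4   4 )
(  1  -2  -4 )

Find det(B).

|B| = -44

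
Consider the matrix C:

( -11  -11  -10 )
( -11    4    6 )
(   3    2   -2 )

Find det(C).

Expand along row 1:
  + (-11) · |4 6; 2 -2| = (-11)·(-8 − 12) = 220
  − (-11) · |-11 6; 3 -2| = −(-11)·(22 − 18) = 44
  + (-10) · |-11 4; 3 2| = (-10)·(-22 − 12) = 340
Sum: (220) + (44) + (340) = 604

det(C) = 604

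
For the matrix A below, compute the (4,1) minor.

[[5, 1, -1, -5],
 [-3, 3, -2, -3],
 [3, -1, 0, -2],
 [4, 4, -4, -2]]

The minor is 5.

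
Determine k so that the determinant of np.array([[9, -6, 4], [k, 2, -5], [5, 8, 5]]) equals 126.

k = -7

Expanding along the column containing k, det(M) is linear in k: det(M) = (62)·k + (560).
Set (62)·k + (560) = 126  ⇒  (62)·k = -434  ⇒  k = -7.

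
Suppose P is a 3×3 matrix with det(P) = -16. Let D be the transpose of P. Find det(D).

det(Pᵀ) = det(P).
det(D) = (1)·(-16) = -16

|D| = -16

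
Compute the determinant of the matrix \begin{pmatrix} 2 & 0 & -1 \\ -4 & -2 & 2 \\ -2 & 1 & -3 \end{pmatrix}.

16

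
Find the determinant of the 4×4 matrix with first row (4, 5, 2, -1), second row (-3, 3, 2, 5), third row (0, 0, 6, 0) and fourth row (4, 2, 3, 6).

Expand along row 3 (it has 3 zeros):
  + (6) · M_33   where M_33 = det([4 5 -1; -3 3 5; 4 2 6]) = 240
det = (+1)·(6)·(240) = 1440

1440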